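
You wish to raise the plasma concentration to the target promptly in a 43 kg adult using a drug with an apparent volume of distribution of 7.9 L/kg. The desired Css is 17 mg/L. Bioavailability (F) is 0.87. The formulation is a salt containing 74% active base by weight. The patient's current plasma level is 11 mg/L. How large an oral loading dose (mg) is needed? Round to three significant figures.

3170 mg

Total Vd = 7.9 × 43 = 339.7 L
Concentration deficit ΔC = 17 − 11 = 6.000 mg/L
LD = Vd × ΔC / F / S = 339.7 × 6.000 / 0.87 / 0.74 = 3166 mg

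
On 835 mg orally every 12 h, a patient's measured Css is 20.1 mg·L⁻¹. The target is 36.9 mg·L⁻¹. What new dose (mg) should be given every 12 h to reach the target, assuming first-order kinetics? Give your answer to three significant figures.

1530 mg

For first-order elimination, Css ∝ F·D/(CL·τ); F and CL are unchanged, so Css ∝ D/τ.
D₂ = D₁ × (Css,target / Css,current) = 835 × 36.9/20.1 = 1533 mg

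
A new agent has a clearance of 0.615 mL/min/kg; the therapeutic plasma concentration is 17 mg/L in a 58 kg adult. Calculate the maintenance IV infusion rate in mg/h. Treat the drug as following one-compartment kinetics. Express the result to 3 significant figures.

CL = 0.615 mL/min/kg × 58 kg = 35.67 mL/min = 35.67 × 60/1000 = 2.140 L/h
At steady state, infusion rate equals elimination rate: rate in = CL × Css.
R₀ = 2.140 × 17 = 36.38 mg/h

36.4 mg/h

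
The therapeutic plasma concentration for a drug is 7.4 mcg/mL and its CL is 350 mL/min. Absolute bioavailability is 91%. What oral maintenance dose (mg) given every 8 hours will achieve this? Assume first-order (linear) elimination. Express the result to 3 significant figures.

1370 mg

CL = 350 mL/min × 60/1000 = 21.00 L/h
D = CL × Css × τ / F = 21.00 × 7.4 × 8 / 0.91 = 1366 mg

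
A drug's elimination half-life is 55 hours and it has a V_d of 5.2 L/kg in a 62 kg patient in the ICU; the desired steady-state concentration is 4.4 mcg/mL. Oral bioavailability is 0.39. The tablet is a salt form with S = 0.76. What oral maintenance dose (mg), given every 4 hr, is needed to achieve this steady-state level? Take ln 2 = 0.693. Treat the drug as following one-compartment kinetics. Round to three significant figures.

241 mg

Vd = 5.2 L/kg × 62 kg = 322.4 L
CL = 0.693 × Vd / t½ = 0.693 × 322.4 / 55 = 4.062 L/h
D = CL × Css × τ / F / S = 4.062 × 4.4 × 4 / 0.39 / 0.76 = 241.2 mg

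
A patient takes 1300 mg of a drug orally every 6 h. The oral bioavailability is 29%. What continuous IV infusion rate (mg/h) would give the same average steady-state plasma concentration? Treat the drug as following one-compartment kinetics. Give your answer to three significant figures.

62.8 mg/h

Equivalent systemic input: infusion rate = F·D/τ.
Rate = 0.29 × 1300 / 6 = 62.83 mg/h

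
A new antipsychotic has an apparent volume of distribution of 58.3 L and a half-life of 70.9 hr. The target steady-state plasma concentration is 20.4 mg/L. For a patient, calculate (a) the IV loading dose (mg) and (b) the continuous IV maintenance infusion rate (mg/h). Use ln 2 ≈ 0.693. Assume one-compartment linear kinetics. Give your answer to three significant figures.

LD = Vd × C = 58.30 × 20.4 = 1189 mg
CL = 0.693 × Vd / t½ = 0.693 × 58.30 / 70.9 = 0.5698 L/h
Infusion rate = CL × Css = 0.5698 × 20.4 = 11.62 mg/h

(a) 1190 mg; (b) 11.6 mg/h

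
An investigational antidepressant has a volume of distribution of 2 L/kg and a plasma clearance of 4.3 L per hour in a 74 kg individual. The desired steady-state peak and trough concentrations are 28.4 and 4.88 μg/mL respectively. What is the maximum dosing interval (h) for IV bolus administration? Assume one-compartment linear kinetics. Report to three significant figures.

Total Vd = 2 × 74 = 148.0 L
k = CL / Vd = 4.300 / 148.0 = 0.02905 h⁻¹
Between IV bolus doses, concentration decays as C = C₀·e^(−kτ), so C_peak/C_trough = e^(kτ).
τ_max = ln(C_peak/C_trough) / k = ln(28.4/4.88) / 0.02905 = 1.761 / 0.02905 = 60.62 h

60.6 h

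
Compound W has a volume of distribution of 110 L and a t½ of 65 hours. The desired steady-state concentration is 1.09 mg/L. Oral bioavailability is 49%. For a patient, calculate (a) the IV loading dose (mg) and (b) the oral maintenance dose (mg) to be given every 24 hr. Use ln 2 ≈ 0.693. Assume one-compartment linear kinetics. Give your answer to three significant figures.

(a) 120 mg; (b) 62.6 mg

LD = Vd × C = 110.0 × 1.09 = 119.9 mg
CL = 0.693 × Vd / t½ = 0.693 × 110.0 / 65 = 1.173 L/h
D = CL × Css × τ / F = 1.173 × 1.09 × 24 / 0.49 = 62.62 mg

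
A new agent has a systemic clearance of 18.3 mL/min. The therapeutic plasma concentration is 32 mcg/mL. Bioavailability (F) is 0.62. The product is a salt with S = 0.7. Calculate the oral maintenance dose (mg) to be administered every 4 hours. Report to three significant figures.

324 mg

CL = 18.3 mL/min = 18.3 × 0.06 = 1.098 L/h
D = CL × Css × τ / F / S = 1.098 × 32 × 4 / 0.62 / 0.7 = 323.8 mg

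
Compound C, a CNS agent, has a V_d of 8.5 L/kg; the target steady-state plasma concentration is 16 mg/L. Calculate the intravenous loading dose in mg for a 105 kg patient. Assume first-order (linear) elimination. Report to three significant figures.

14300 mg

Total Vd = 8.5 × 105 = 892.5 L
The loading dose fills Vd to the target concentration.
LD = Vd × C = 892.5 × 16.00 = 14280 mg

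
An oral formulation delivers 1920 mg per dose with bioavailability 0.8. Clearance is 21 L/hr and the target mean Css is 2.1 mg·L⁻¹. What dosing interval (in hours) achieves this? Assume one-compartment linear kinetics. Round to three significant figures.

34.8 h

F·D/τ = CL·Css → τ = F·D / (CL·Css).
τ = 0.8 × 1920 / (21 × 2.1) = 34.83 h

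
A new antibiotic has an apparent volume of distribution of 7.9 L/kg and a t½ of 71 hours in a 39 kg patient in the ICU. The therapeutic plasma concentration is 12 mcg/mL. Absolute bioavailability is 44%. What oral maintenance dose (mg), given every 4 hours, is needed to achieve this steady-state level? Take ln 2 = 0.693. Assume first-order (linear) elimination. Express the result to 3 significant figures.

Vd(total) = 39 kg × 7.9 L/kg = 308.1 L
CL = ln 2 · Vd / t½ = 0.693 × 308.1 / 71 = 3.007 L/h
D = CL × Css × τ / F = 3.007 × 12 × 4 / 0.44 = 328.0 mg

328 mg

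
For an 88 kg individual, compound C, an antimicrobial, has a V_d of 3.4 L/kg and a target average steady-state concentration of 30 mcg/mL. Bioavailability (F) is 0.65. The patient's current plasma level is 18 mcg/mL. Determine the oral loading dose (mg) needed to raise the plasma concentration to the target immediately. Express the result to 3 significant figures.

5520 mg

Vd = 3.4 L/kg × 88 kg = 299.2 L
Concentration deficit ΔC = 30 − 18 = 12.00 mg/L
LD = Vd × ΔC / F = 299.2 × 12.00 / 0.65 = 5524 mg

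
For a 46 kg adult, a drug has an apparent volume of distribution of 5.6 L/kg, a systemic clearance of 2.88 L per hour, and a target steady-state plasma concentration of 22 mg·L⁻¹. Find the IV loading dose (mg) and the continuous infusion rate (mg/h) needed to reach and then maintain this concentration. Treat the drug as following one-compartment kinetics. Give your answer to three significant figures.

(a) 5670 mg; (b) 63.4 mg/h

Vd = 5.6 L/kg × 46 kg = 257.6 L
Loading: fill Vd to C_target → 257.6 L × 22 mg/L = 5667 mg
Infusion rate = 2.880 L/h × 22 mg/L = 63.36 mg/h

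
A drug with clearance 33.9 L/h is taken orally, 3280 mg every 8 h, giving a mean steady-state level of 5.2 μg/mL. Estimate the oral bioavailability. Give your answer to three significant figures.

F·D/τ = CL·Css at steady state → F = CL·Css·τ / D.
F = 33.9 × 5.2 × 8 / 3280 = 0.430

0.430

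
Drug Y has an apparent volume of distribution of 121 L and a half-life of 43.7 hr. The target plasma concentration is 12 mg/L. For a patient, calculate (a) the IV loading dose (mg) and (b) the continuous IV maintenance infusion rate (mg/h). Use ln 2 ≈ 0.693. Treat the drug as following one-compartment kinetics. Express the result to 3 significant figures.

LD = Vd × C = 121.0 × 12 = 1452 mg
CL = 0.693 × Vd / t½ = 0.693 × 121.0 / 43.7 = 1.919 L/h
Infusion rate = CL × Css = 1.919 × 12 = 23.03 mg/h

(a) 1450 mg; (b) 23.0 mg/h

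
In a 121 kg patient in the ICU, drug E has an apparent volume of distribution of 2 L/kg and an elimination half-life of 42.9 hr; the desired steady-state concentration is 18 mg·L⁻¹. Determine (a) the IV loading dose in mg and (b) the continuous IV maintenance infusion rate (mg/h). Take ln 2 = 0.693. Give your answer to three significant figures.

(a) 4360 mg; (b) 70.4 mg/h

Vd(total) = 121 kg × 2 L/kg = 242.0 L
LD = Vd × C = 242.0 × 18 = 4356 mg
CL = 0.693 × Vd / t½ = 0.693 × 242.0 / 42.9 = 3.909 L/h
Infusion rate = CL × Css = 3.909 × 18 = 70.36 mg/h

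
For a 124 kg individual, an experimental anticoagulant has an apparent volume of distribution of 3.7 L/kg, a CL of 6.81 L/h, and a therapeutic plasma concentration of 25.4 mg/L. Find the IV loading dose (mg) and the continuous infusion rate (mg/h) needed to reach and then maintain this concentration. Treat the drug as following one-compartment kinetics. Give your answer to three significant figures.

(a) 11700 mg; (b) 173 mg/h

Total Vd = 3.7 × 124 = 458.8 L
Loading dose = Vd × C = 458.8 × 25.4 = 11650 mg
Maintenance infusion rate = CL × Css = 6.810 × 25.4 = 173.0 mg/h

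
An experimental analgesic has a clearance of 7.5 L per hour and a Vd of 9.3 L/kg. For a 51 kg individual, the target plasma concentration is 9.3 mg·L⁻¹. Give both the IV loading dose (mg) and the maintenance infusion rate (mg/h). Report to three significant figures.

Vd = 9.3 L/kg × 51 kg = 474.3 L
LD = Vd · C_target = 474.3 × 9.3 = 4411 mg
Maintenance infusion rate = CL × Css = 7.500 × 9.3 = 69.75 mg/h

(a) 4410 mg; (b) 69.8 mg/h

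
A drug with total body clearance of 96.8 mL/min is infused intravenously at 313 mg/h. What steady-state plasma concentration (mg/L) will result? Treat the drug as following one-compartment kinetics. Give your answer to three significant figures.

53.9 mg/L

CL = 96.8 mL/min = 96.8 × 0.06 = 5.808 L/h
Css = rate / CL = 313 / 5.808 = 53.89 mg/L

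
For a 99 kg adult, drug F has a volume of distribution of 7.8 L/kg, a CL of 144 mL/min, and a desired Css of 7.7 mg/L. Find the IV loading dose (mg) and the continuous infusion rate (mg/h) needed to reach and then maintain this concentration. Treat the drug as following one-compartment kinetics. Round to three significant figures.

(a) 5950 mg; (b) 66.5 mg/h

Vd = 7.8 L/kg × 99 kg = 772.2 L
Loading: fill Vd to C_target → 772.2 L × 7.7 mg/L = 5946 mg
CL = 144 mL/min = 144 × 0.06 = 8.640 L/h
Infusion rate = 8.640 L/h × 7.7 mg/L = 66.53 mg/h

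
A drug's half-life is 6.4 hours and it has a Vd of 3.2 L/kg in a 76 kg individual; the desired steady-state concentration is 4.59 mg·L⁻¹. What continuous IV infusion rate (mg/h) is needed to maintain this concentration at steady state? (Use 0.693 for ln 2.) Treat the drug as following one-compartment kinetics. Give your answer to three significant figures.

121 mg/h

Vd(total) = 76 kg × 3.2 L/kg = 243.2 L
CL = 0.693 × Vd / t½ = 0.693 × 243.2 / 6.4 = 26.33 L/h
Infusion rate = CL × Css = 26.33 × 4.59 = 120.9 mg/h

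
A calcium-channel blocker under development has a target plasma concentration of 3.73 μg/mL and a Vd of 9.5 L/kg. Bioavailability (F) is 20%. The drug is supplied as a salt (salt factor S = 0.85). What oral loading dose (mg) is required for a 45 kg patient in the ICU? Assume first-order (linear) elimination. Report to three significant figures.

Vd = 9.5 L/kg × 45 kg = 427.5 L
LD = Vd × C / F / S = 427.5 × 3.730 / 0.2 / 0.85 = 9380 mg

9380 mg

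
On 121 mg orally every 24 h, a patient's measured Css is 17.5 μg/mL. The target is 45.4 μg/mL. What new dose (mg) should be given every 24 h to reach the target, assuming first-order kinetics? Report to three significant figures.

For first-order elimination, Css ∝ F·D/(CL·τ); F and CL are unchanged, so Css ∝ D/τ.
D₂ = D₁ × (Css,target / Css,current) = 121 × 45.4/17.5 = 313.9 mg

314 mg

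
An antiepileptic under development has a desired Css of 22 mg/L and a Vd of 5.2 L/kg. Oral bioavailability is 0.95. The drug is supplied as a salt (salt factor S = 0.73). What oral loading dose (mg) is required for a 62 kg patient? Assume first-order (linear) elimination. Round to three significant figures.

10200 mg

Vd = 5.2 L/kg × 62 kg = 322.4 L
LD = Vd × C / F / S = 322.4 × 22.00 / 0.95 / 0.73 = 10230 mg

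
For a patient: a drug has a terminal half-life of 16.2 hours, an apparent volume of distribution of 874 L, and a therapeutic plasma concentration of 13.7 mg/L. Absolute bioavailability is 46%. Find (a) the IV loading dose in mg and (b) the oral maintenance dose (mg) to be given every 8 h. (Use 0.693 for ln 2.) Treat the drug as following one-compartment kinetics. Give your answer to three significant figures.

(a) 12000 mg; (b) 8910 mg

LD = Vd × C = 874.0 × 13.7 = 11970 mg
CL = 0.693 × Vd / t½ = 0.693 × 874.0 / 16.2 = 37.39 L/h
D = CL × Css × τ / F = 37.39 × 13.7 × 8 / 0.46 = 8909 mg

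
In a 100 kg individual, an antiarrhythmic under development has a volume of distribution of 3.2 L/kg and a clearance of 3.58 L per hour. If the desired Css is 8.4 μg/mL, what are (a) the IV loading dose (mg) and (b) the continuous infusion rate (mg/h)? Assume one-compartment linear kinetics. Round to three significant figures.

(a) 2690 mg; (b) 30.1 mg/h

Total Vd = 3.2 × 100 = 320.0 L
Loading dose = Vd × C = 320.0 × 8.4 = 2688 mg
Infusion rate = 3.580 L/h × 8.4 mg/L = 30.07 mg/h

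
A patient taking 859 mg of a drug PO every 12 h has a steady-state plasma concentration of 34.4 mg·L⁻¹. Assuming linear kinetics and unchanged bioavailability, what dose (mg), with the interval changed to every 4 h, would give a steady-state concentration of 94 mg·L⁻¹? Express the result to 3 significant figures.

With linear kinetics, Css is proportional to dose rate (D/τ) at fixed clearance.
D₂ = D₁ × (Css,target / Css,current) × (τ₂/τ₁) = 859 × (94/34.4) × (4/12) = 782.4 mg

782 mg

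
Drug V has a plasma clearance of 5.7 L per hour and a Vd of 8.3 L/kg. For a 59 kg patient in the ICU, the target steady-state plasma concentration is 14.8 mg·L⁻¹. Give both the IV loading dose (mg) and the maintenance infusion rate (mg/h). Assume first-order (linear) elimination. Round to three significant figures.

(a) 7250 mg; (b) 84.4 mg/h

Vd(total) = 59 kg × 8.3 L/kg = 489.7 L
Loading dose = Vd × C = 489.7 × 14.8 = 7248 mg
Infusion rate = 5.700 L/h × 14.8 mg/L = 84.36 mg/h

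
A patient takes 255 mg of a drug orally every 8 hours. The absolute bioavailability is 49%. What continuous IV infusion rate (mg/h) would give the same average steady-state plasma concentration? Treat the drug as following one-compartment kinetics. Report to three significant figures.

Equivalent systemic input: infusion rate = F·D/τ.
Rate = 0.49 × 255 / 8 = 15.62 mg/h

15.6 mg/h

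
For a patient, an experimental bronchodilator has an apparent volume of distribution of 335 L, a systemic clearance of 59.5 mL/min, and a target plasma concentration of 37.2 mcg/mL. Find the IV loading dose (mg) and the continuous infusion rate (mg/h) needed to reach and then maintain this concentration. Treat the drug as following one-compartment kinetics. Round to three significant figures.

(a) 12500 mg; (b) 133 mg/h

Loading dose = Vd × C = 335.0 × 37.2 = 12460 mg
Convert clearance: 59.5 mL/min × 60 min/h ÷ 1000 mL/L = 3.570 L/h
Maintenance infusion rate = CL × Css = 3.570 × 37.2 = 132.8 mg/h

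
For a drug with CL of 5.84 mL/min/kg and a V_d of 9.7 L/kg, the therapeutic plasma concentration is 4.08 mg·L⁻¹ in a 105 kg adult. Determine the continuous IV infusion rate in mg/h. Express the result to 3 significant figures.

150 mg/h

CL = 5.84 mL/min/kg × 105 kg = 613.2 mL/min = 613.2 × 60/1000 = 36.79 L/h
Vd does not affect the maintenance rate; only clearance governs steady-state input.
Infusion rate = CL · Css = 36.79 L/h × 4.08 mg/L = 150.1 mg/h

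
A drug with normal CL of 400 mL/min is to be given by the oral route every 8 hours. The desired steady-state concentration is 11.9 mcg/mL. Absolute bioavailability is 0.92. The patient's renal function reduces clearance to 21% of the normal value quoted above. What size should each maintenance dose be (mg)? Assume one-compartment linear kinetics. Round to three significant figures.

CL = 400 mL/min = 400 × 0.06 = 24.00 L/h
Patient clearance = 0.21 × 24.00 = 5.040 L/h
D = CL × Css × τ / F = 5.040 × 11.9 × 8 / 0.92 = 521.5 mg

522 mg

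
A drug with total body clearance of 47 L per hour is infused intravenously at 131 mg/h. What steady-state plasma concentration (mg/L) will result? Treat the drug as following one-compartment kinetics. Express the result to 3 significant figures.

2.79 mg/L

Css = rate / CL = 131 / 47.00 = 2.787 mg/L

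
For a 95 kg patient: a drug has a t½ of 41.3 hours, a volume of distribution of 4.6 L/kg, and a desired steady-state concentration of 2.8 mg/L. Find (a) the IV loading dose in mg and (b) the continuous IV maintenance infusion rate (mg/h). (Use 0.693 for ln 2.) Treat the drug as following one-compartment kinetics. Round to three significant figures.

Vd = 4.6 L/kg × 95 kg = 437.0 L
LD = Vd × C = 437.0 × 2.8 = 1224 mg
CL = 0.693 × Vd / t½ = 0.693 × 437.0 / 41.3 = 7.333 L/h
Infusion rate = CL × Css = 7.333 × 2.8 = 20.53 mg/h

(a) 1220 mg; (b) 20.5 mg/h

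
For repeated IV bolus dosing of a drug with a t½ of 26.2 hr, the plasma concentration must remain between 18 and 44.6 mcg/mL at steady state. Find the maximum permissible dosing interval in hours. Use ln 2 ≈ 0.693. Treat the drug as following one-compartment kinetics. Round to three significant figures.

k = 0.693 / t½ = 0.693 / 26.2 = 0.02645 h⁻¹
Between IV bolus doses, concentration decays as C = C₀·e^(−kτ), so C_peak/C_trough = e^(kτ).
τ_max = ln(C_peak/C_trough) / k = ln(44.6/18) / 0.02645 = 0.9074 / 0.02645 = 34.31 h

34.3 h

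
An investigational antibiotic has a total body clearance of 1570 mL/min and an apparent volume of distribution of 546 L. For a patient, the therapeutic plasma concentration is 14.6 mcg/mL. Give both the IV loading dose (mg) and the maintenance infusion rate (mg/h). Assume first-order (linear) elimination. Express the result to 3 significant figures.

(a) 7970 mg; (b) 1380 mg/h

LD = Vd · C_target = 546.0 × 14.6 = 7972 mg
CL = 1570 mL/min × 60/1000 = 94.20 L/h
Infusion rate = 94.20 L/h × 14.6 mg/L = 1375 mg/h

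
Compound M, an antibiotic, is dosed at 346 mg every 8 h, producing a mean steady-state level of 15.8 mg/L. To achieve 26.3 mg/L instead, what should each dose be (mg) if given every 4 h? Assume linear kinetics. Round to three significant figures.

For first-order elimination, Css ∝ F·D/(CL·τ); F and CL are unchanged, so Css ∝ D/τ.
D₂ = D₁ × (Css,target / Css,current) × (τ₂/τ₁) = 346 × (26.3/15.8) × (4/8) = 288.0 mg

288 mg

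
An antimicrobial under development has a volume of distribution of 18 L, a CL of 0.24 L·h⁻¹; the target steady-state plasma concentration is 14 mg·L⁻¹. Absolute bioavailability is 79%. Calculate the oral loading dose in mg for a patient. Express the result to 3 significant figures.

319 mg

LD = Vd × C / F = 18.00 × 14.00 / 0.79 = 319.0 mg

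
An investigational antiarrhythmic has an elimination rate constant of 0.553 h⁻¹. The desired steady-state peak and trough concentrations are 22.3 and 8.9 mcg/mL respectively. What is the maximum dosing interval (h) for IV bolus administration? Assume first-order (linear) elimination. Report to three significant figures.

Between IV bolus doses, concentration decays as C = C₀·e^(−kτ), so C_peak/C_trough = e^(kτ).
τ_max = ln(C_peak/C_trough) / k = ln(22.3/8.9) / 0.5530 = 0.9185 / 0.5530 = 1.661 h

1.66 h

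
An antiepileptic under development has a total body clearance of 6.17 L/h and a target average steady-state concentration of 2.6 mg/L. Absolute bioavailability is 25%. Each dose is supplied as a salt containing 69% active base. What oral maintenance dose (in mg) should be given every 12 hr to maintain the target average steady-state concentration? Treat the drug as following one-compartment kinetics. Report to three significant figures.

D = CL × Css × τ / F / S = 6.170 × 2.6 × 12 / 0.25 / 0.69 = 1116 mg

1120 mg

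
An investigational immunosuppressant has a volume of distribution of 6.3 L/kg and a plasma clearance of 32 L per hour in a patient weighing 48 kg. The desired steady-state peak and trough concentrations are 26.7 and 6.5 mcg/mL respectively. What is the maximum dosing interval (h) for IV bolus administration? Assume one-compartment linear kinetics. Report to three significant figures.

Vd(total) = 48 kg × 6.3 L/kg = 302.4 L
k = CL / Vd = 32.00 / 302.4 = 0.1058 h⁻¹
Between IV bolus doses, concentration decays as C = C₀·e^(−kτ), so C_peak/C_trough = e^(kτ).
τ_max = ln(C_peak/C_trough) / k = ln(26.7/6.5) / 0.1058 = 1.413 / 0.1058 = 13.36 h

13.4 h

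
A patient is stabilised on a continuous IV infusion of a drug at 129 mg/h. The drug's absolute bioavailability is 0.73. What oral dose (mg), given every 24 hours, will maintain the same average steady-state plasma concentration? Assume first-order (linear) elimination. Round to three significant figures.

To maintain the same Css, the systemic dosing rate must be unchanged: F·D/τ = infusion rate.
D = rate × τ / F = 129 × 24 / 0.73 = 4241 mg

4240 mg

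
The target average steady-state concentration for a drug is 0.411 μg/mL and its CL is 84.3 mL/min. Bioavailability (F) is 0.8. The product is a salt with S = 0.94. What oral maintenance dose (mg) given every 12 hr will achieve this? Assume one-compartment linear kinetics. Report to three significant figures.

33.2 mg

CL = 84.3 mL/min × 60/1000 = 5.058 L/h
D = CL × Css × τ / F / S = 5.058 × 0.411 × 12 / 0.8 / 0.94 = 33.17 mg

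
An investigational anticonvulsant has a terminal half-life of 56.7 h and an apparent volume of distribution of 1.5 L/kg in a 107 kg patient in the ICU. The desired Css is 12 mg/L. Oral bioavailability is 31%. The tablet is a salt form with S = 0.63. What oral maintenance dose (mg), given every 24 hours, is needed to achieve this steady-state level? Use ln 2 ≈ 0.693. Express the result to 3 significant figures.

Vd(total) = 107 kg × 1.5 L/kg = 160.5 L
CL = 0.693 × Vd / t½ = 0.693 × 160.5 / 56.7 = 1.962 L/h
D = CL × Css × τ / F / S = 1.962 × 12 × 24 / 0.31 / 0.63 = 2893 mg

2890 mg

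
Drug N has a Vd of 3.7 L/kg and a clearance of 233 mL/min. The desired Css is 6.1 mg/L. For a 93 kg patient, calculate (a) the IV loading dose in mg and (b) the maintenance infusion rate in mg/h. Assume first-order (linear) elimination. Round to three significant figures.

(a) 2100 mg; (b) 85.3 mg/h

Vd = 3.7 L/kg × 93 kg = 344.1 L
LD = Vd · C_target = 344.1 × 6.1 = 2099 mg
CL = 233 mL/min = 233 × 0.06 = 13.98 L/h
Maintenance infusion rate = CL × Css = 13.98 × 6.1 = 85.28 mg/h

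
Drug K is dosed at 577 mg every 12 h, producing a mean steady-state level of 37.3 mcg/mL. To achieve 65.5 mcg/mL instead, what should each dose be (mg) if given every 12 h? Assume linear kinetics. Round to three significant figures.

1010 mg

For first-order elimination, Css ∝ F·D/(CL·τ); F and CL are unchanged, so Css ∝ D/τ.
D₂ = D₁ × (Css,target / Css,current) = 577 × 65.5/37.3 = 1013 mg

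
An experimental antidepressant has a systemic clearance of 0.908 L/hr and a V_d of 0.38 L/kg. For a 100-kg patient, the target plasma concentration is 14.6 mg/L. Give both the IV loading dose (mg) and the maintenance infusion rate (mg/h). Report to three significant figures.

(a) 555 mg; (b) 13.3 mg/h

Vd = 0.38 L/kg × 100 kg = 38.00 L
LD = Vd · C_target = 38.00 × 14.6 = 554.8 mg
Maintenance infusion rate = CL × Css = 0.9080 × 14.6 = 13.26 mg/h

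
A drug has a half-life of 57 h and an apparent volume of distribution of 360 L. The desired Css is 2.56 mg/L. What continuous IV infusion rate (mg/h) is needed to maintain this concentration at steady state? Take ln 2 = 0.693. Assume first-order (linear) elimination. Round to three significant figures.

11.2 mg/h

CL = 0.693 × Vd / t½ = 0.693 × 360.0 / 57 = 4.377 L/h
Infusion rate = CL × Css = 4.377 × 2.56 = 11.21 mg/h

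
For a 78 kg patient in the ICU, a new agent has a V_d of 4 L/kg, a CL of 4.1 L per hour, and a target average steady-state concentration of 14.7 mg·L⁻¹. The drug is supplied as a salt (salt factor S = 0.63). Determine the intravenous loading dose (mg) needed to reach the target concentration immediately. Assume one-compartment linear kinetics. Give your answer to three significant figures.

Total Vd = 4 × 78 = 312.0 L
LD = Vd × C / S = 312.0 × 14.70 / 0.63 = 7280 mg

7280 mg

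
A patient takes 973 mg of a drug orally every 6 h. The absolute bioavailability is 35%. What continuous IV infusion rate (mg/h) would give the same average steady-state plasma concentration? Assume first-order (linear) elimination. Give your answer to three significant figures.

56.8 mg/h

Equivalent systemic input: infusion rate = F·D/τ.
Rate = 0.35 × 973 / 6 = 56.76 mg/h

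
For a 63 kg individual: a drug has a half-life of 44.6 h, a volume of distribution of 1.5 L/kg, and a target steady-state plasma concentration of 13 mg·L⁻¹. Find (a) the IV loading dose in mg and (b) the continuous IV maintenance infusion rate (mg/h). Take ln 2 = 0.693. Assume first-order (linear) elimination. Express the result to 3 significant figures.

Total Vd = 1.5 × 63 = 94.50 L
LD = Vd × C = 94.50 × 13 = 1229 mg
CL = 0.693 × Vd / t½ = 0.693 × 94.50 / 44.6 = 1.468 L/h
Infusion rate = CL × Css = 1.468 × 13 = 19.08 mg/h

(a) 1230 mg; (b) 19.1 mg/h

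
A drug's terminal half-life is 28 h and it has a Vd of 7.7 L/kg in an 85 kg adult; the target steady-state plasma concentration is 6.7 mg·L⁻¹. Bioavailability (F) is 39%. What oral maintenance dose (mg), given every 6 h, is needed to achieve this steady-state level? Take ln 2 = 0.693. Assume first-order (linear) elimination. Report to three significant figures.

Total Vd = 7.7 × 85 = 654.5 L
CL = ln 2 · Vd / t½ = 0.693 × 654.5 / 28 = 16.20 L/h
D = CL × Css × τ / F = 16.20 × 6.7 × 6 / 0.39 = 1670 mg

1670 mg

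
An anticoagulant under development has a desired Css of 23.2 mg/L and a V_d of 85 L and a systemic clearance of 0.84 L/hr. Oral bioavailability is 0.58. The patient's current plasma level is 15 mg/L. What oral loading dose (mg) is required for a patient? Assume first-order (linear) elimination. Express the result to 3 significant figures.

Concentration deficit ΔC = 23.2 − 15 = 8.200 mg/L
LD = Vd × ΔC / F = 85.00 × 8.200 / 0.58 = 1202 mg

1200 mg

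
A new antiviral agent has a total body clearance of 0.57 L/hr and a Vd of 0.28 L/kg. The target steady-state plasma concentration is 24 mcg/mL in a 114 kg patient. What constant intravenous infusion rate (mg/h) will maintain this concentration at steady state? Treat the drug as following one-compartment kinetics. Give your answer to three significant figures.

Vd does not affect the maintenance rate; only clearance governs steady-state input.
Infusion rate = CL · Css = 0.5700 L/h × 24 mg/L = 13.68 mg/h

13.7 mg/h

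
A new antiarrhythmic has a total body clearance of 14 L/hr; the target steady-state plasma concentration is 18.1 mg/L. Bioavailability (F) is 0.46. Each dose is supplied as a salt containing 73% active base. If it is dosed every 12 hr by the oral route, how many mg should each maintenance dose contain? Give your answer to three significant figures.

9060 mg

D = CL × Css × τ / F / S = 14.00 × 18.1 × 12 / 0.46 / 0.73 = 9055 mg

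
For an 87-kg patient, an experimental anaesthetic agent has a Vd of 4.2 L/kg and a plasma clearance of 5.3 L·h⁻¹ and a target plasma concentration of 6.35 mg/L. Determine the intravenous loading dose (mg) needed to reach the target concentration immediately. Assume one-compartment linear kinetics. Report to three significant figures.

Vd(total) = 87 kg × 4.2 L/kg = 365.4 L
LD = Vd × C = 365.4 × 6.350 = 2320 mg

2320 mg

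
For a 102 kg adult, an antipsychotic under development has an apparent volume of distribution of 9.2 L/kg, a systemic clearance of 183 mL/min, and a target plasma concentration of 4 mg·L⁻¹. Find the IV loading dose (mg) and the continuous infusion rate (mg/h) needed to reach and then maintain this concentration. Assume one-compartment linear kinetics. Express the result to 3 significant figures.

Vd = 9.2 L/kg × 102 kg = 938.4 L
Loading: fill Vd to C_target → 938.4 L × 4 mg/L = 3754 mg
Convert clearance: 183 mL/min × 60 min/h ÷ 1000 mL/L = 10.98 L/h
Infusion rate = 10.98 L/h × 4 mg/L = 43.92 mg/h

(a) 3750 mg; (b) 43.9 mg/h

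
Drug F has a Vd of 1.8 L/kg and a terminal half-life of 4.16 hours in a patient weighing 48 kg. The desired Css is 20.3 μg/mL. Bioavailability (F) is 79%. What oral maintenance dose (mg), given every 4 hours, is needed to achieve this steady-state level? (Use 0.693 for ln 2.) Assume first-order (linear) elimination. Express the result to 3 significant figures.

1480 mg

Vd = 1.8 L/kg × 48 kg = 86.40 L
CL = ln 2 · Vd / t½ = 0.693 × 86.40 / 4.16 = 14.39 L/h
D = CL × Css × τ / F = 14.39 × 20.3 × 4 / 0.79 = 1479 mg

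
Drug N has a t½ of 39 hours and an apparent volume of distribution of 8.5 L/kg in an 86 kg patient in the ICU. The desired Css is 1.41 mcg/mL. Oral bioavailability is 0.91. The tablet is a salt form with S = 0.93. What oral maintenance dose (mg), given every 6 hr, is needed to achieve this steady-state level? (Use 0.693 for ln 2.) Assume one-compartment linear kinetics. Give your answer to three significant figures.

Vd(total) = 86 kg × 8.5 L/kg = 731.0 L
CL = ln 2 · Vd / t½ = 0.693 × 731.0 / 39 = 12.99 L/h
D = CL × Css × τ / F / S = 12.99 × 1.41 × 6 / 0.91 / 0.93 = 129.9 mg

130 mg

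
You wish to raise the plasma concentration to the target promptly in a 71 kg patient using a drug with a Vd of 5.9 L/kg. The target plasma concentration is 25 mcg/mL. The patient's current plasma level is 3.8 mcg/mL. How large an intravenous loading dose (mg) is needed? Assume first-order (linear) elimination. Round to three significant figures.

8880 mg

Total Vd = 5.9 × 71 = 418.9 L
The loading dose fills Vd to the target concentration.
Concentration deficit ΔC = 25 − 3.8 = 21.20 mg/L
LD = Vd × ΔC = 418.9 × 21.20 = 8881 mg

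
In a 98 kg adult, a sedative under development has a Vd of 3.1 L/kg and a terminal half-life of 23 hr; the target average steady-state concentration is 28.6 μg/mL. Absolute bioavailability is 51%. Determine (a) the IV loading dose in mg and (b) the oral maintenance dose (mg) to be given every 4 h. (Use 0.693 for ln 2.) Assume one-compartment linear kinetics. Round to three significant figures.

Vd = 3.1 L/kg × 98 kg = 303.8 L
LD = Vd × C = 303.8 × 28.6 = 8689 mg
CL = 0.693 × Vd / t½ = 0.693 × 303.8 / 23 = 9.154 L/h
D = CL × Css × τ / F = 9.154 × 28.6 × 4 / 0.51 = 2053 mg

(a) 8690 mg; (b) 2050 mg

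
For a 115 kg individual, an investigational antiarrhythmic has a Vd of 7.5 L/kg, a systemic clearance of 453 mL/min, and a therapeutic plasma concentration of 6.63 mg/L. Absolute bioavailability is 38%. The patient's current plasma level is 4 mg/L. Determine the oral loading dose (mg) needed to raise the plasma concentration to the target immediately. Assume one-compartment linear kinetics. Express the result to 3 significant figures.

Total Vd = 7.5 × 115 = 862.5 L
The loading dose fills Vd to the target concentration; clearance is irrelevant here.
Concentration deficit ΔC = 6.63 − 4 = 2.630 mg/L
LD = Vd × ΔC / F = 862.5 × 2.630 / 0.38 = 5969 mg

5970 mg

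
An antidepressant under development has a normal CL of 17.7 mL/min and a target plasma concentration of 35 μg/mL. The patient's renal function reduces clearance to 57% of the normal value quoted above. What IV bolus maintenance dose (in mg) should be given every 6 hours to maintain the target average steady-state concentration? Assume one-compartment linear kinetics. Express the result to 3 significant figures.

127 mg

Convert clearance: 17.7 mL/min × 60 min/h ÷ 1000 mL/L = 1.062 L/h
Patient clearance = 0.57 × 1.062 = 0.6053 L/h
D = CL × Css × τ = 0.6053 × 35 × 6 = 127.1 mg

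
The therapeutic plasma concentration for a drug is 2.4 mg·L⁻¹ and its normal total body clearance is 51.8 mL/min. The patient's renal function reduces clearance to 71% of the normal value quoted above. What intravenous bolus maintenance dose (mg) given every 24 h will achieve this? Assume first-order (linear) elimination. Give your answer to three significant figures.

127 mg

CL = 51.8 mL/min = 51.8 × 0.06 = 3.108 L/h
Patient clearance = 0.71 × 3.108 = 2.207 L/h
D = CL × Css × τ = 2.207 × 2.4 × 24 = 127.1 mg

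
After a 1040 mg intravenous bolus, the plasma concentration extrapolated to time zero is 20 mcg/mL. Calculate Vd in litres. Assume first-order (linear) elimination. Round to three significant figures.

52.0 L

Immediately after an IV bolus, C₀ = Dose / Vd, so Vd = Dose / C₀.
Vd = 1040 / 20 = 52.00 L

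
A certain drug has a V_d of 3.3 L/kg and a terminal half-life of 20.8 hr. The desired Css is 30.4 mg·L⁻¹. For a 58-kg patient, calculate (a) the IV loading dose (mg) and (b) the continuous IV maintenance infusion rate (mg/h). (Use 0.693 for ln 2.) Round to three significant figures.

(a) 5820 mg; (b) 194 mg/h

Vd(total) = 58 kg × 3.3 L/kg = 191.4 L
LD = Vd × C = 191.4 × 30.4 = 5819 mg
CL = 0.693 × Vd / t½ = 0.693 × 191.4 / 20.8 = 6.377 L/h
Infusion rate = CL × Css = 6.377 × 30.4 = 193.9 mg/h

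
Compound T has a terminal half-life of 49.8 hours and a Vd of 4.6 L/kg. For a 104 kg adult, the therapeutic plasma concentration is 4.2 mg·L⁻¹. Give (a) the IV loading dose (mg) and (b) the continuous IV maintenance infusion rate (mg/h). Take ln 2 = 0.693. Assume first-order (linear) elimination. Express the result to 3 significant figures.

Vd(total) = 104 kg × 4.6 L/kg = 478.4 L
LD = Vd × C = 478.4 × 4.2 = 2009 mg
CL = 0.693 × Vd / t½ = 0.693 × 478.4 / 49.8 = 6.657 L/h
Infusion rate = CL × Css = 6.657 × 4.2 = 27.96 mg/h

(a) 2010 mg; (b) 28.0 mg/h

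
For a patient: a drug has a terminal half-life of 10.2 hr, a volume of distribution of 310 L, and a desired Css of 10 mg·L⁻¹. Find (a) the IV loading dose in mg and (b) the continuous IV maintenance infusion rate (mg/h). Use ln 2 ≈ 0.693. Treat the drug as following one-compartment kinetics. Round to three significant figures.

LD = Vd × C = 310.0 × 10 = 3100 mg
CL = 0.693 × Vd / t½ = 0.693 × 310.0 / 10.2 = 21.06 L/h
Infusion rate = CL × Css = 21.06 × 10 = 210.6 mg/h

(a) 3100 mg; (b) 211 mg/h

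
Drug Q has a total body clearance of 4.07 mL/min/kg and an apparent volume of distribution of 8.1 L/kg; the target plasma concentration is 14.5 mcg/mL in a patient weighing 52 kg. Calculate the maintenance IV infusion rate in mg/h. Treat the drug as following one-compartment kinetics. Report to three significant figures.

184 mg/h

CL = 4.07 mL/min/kg × 52 kg = 211.6 mL/min = 211.6 × 60/1000 = 12.70 L/h
Rate = CL × Css = 12.70 × 14.5 = 184.2 mg/h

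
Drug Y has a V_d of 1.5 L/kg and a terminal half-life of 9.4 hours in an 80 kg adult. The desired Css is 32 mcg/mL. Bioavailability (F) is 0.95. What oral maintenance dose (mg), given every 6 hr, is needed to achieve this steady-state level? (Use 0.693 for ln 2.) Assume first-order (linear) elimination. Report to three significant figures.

Total Vd = 1.5 × 80 = 120.0 L
k = 0.693/9.4 = 0.07372 h⁻¹, so CL = k·Vd = 0.07372 × 120.0 = 8.846 L/h
D = CL × Css × τ / F = 8.846 × 32 × 6 / 0.95 = 1788 mg

1790 mg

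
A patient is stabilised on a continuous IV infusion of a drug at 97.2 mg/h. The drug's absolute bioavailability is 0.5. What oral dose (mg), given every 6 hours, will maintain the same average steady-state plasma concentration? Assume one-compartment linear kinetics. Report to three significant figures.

To maintain the same Css, the systemic dosing rate must be unchanged: F·D/τ = infusion rate.
D = rate × τ / F = 97.2 × 6 / 0.5 = 1166 mg

1170 mg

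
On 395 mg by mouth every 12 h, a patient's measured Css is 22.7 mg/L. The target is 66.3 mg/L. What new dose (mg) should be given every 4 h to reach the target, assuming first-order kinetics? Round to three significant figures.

385 mg

With linear kinetics, Css is proportional to dose rate (D/τ) at fixed clearance.
D₂ = D₁ × (Css,target / Css,current) × (τ₂/τ₁) = 395 × (66.3/22.7) × (4/12) = 384.6 mg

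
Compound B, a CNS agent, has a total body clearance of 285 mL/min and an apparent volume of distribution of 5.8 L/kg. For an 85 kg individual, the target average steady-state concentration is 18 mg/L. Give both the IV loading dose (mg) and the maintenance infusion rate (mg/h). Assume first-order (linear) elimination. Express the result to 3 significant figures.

Vd(total) = 85 kg × 5.8 L/kg = 493.0 L
Loading: fill Vd to C_target → 493.0 L × 18 mg/L = 8874 mg
CL = 285 mL/min × 60/1000 = 17.10 L/h
Maintenance: replace elimination → rate = CL × Css = 17.10 × 18 = 307.8 mg/h

(a) 8870 mg; (b) 308 mg/h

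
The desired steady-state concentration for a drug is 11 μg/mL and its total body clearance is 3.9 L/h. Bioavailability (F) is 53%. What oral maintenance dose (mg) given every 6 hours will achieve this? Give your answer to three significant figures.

At steady state, dose per interval replaces the amount cleared in that interval: F·D/τ = CL·Css.
D = CL × Css × τ / F = 3.900 × 11 × 6 / 0.53 = 485.7 mg

486 mg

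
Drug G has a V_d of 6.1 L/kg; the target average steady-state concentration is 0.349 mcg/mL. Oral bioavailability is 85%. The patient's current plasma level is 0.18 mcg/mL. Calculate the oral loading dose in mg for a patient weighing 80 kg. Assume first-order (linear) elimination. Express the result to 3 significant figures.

Total Vd = 6.1 × 80 = 488.0 L
Concentration deficit ΔC = 0.349 − 0.18 = 0.1690 mg/L
LD = Vd × ΔC / F = 488.0 × 0.1690 / 0.85 = 97.03 mg

97.0 mg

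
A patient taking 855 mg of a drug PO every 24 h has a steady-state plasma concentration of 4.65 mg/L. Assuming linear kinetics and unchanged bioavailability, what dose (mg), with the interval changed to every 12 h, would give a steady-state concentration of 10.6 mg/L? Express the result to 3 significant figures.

975 mg

With linear kinetics, Css is proportional to dose rate (D/τ) at fixed clearance.
D₂ = D₁ × (Css,target / Css,current) × (τ₂/τ₁) = 855 × (10.6/4.65) × (12/24) = 974.5 mg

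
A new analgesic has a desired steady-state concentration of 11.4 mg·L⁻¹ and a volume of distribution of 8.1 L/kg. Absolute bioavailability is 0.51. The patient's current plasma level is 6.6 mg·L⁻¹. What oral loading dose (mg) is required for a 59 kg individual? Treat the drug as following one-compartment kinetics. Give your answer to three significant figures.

4500 mg

Vd(total) = 59 kg × 8.1 L/kg = 477.9 L
The loading dose fills Vd to the target concentration.
Concentration deficit ΔC = 11.4 − 6.6 = 4.800 mg/L
LD = Vd × ΔC / F = 477.9 × 4.800 / 0.51 = 4498 mg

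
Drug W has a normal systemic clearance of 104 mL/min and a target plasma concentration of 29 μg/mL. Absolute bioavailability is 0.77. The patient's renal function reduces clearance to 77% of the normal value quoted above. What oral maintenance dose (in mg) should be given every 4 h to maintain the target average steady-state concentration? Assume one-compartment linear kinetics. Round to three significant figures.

CL = 104 mL/min × 60/1000 = 6.240 L/h
Patient clearance = 0.77 × 6.240 = 4.805 L/h
D = CL × Css × τ / F = 4.805 × 29 × 4 / 0.77 = 723.9 mg

724 mg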